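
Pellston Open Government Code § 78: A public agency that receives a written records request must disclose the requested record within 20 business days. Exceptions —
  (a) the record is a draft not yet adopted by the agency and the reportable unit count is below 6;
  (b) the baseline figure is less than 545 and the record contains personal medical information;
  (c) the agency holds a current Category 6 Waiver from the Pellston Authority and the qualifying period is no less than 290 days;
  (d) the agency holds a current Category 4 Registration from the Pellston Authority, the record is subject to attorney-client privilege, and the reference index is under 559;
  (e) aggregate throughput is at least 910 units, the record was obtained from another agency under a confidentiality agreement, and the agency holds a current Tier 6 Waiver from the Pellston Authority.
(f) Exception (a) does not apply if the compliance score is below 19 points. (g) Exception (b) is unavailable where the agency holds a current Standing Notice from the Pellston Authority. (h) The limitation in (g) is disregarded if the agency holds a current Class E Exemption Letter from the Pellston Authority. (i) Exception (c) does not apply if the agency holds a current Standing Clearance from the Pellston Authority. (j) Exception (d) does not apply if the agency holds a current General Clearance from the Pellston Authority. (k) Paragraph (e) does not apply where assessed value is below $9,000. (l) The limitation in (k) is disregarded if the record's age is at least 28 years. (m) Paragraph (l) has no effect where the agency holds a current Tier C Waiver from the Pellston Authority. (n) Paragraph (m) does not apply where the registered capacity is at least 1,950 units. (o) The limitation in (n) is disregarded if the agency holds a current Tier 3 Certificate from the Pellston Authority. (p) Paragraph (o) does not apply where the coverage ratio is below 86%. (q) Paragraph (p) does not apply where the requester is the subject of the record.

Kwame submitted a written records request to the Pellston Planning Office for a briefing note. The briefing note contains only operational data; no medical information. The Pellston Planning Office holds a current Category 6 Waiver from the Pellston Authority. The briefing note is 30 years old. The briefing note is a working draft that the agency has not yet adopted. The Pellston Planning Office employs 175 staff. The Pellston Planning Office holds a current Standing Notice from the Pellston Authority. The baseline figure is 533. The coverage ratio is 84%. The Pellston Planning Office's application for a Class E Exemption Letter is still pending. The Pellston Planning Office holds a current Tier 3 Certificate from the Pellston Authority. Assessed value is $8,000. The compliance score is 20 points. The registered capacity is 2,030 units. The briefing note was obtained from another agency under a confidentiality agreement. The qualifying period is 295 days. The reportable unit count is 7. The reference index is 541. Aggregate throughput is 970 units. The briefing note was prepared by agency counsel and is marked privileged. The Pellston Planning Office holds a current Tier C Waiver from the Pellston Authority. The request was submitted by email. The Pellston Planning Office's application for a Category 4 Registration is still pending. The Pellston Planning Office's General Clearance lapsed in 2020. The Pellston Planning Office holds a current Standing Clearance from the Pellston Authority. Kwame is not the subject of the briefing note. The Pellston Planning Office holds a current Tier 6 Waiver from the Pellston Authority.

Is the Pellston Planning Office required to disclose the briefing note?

No — exception (e) applies; the Pellston Planning Office is not required to disclose the briefing note.

Exception (a) does not apply: the reportable unit count is 7, not below 6.
Exception (b) requires that the record contains personal medical information; but the briefing note contains only operational data, so (b) is unavailable.
Exception (c): a current Category 6 Waiver is held; the qualifying period is 295 days, meeting the 290 days threshold — every condition holds. But: (i) operates against (c): a current Standing Clearance is held. Exception (c) does not apply.
Exception (d) does not apply: the Category 4 Registration is not current.
Exception (e) is satisfied on its face — aggregate throughput is 970 units, meeting the 910 units threshold; the briefing note was obtained under a confidentiality agreement; a current Tier 6 Waiver is held. Under paragraphs (k)–(q): (k) operates (assessed value is $8,000, below the $9,000 limit), but is set aside by (l): (l) operates against (k): the record's age is 30 years, meeting the 28 years threshold. (m) operates (a current Tier C Waiver is held), but is set aside by (n): (n) operates against (m): the registered capacity is 2,030 units, meeting the 1,950 units threshold. (o) would limit (n) — a current Tier 3 Certificate is held — but (p) sets (o) aside: (p) operates — the coverage ratio is 84%, below the 86% limit. (q), which would lift (p), does not operate here — Kwame is not the subject of the briefing note. (e) remains available.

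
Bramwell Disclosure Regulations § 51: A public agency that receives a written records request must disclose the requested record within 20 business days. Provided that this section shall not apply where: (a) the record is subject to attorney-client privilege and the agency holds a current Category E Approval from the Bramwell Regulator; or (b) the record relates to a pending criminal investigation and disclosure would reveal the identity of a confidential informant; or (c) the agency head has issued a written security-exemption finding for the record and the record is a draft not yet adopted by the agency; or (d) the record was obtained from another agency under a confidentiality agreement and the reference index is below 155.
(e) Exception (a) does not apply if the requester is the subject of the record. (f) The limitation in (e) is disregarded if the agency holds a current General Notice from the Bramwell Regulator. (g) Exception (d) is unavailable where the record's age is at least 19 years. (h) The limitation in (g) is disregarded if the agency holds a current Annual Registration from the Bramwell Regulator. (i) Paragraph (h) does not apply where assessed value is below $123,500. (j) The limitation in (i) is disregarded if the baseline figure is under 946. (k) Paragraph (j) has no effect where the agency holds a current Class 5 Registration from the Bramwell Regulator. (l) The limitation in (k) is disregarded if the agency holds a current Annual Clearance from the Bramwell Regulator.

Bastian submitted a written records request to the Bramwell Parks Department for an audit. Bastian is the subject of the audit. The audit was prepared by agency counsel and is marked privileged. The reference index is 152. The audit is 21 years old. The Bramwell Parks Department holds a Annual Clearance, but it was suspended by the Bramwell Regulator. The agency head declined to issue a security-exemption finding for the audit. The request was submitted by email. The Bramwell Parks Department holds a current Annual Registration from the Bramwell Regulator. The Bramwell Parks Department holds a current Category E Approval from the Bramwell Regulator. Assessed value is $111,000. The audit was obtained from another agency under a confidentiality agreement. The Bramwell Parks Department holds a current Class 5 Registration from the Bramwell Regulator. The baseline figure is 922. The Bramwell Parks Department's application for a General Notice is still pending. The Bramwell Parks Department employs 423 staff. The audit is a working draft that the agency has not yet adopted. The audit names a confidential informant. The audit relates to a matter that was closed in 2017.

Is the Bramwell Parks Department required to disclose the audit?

All of (a)'s requirements are met (the audit is privileged; a current Category E Approval is held). However, paragraphs (e)–(f) must be considered: (e) is triggered — Bastian is the subject of the audit. (f), which would lift (e), is not triggered — there is no General Notice in force. Exception (a) does not apply.
Exception (b) requires that the record relates to a pending criminal investigation; but the audit relates to a closed matter, so (b) is unavailable.
Exception (c) fails — the agency head declined to issue a security-exemption finding.
Exception (d) is satisfied on its face — the audit was obtained under a confidentiality agreement; the reference index is 152, below the 155 limit. However, paragraphs (g)–(l) must be considered: (g) operates against (d): the record's age is 21 years, meeting the 19 years threshold. (h) is engaged (a current Annual Registration is held), but is set aside by (i): (i) applies — assessed value is $111,000, below the $123,500 limit. (j) would limit (i) — the baseline figure is 922, under the 946 limit — but (k) sets (j) aside: (k) is triggered — a current Class 5 Registration is held. (l) is not triggered (no current Annual Clearance is held), so (k) stands. (d) is therefore removed.
No exception is made out. the Bramwell Parks Department falls within the general rule.

Yes — the Bramwell Parks Department must disclose the audit.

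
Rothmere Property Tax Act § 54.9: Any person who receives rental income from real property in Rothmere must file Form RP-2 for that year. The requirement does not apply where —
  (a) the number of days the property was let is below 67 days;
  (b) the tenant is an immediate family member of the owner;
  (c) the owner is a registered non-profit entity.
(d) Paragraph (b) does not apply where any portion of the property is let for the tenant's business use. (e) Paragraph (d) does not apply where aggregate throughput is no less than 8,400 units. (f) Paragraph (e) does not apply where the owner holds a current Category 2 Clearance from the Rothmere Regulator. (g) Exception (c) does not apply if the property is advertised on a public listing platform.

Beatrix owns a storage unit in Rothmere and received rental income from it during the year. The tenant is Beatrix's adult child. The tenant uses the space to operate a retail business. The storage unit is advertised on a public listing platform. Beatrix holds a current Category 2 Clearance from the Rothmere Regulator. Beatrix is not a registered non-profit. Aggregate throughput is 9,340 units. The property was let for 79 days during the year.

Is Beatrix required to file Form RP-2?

Exception (a) fails — the number of days the property was let is 79 days, not below 67 days.
Exception (b) is satisfied on its face — the tenant is an immediate family member. However, paragraphs (d)–(f) must be considered: (d) operates against (b): the space is let for business use. (e) is engaged (aggregate throughput is 9,340 units, meeting the 8,400 units threshold), but is set aside by (f): (f) is engaged — a current Category 2 Clearance is held. So (b) is unavailable.
Exception (c) fails — Beatrix is not a registered non-profit.
No exception applies. The general rule governs.

Yes — Beatrix must file Form RP-2.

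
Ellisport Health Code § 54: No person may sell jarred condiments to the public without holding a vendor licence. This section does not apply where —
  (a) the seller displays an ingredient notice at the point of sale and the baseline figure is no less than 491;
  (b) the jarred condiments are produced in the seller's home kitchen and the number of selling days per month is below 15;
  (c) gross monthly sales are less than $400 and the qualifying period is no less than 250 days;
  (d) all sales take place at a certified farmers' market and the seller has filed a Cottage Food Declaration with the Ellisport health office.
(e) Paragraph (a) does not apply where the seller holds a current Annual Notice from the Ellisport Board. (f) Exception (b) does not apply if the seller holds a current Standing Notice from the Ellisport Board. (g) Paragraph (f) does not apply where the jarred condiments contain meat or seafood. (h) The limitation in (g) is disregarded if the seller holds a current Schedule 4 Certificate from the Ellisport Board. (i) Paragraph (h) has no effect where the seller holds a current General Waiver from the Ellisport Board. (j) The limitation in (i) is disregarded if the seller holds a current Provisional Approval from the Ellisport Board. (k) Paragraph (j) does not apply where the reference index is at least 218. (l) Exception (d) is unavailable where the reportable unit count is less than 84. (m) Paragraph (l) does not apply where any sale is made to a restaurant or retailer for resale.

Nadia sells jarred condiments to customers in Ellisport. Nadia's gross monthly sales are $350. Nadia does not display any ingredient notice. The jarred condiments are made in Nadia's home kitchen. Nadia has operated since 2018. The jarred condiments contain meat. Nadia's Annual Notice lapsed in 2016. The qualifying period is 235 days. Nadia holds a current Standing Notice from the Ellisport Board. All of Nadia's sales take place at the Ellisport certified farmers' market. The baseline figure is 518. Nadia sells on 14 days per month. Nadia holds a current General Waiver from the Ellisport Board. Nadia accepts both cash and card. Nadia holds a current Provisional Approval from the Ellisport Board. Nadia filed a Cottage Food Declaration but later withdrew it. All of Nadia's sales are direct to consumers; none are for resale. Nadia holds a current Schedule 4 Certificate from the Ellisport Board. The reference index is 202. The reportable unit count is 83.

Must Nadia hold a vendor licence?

Exception (a) does not apply: no ingredient notice is displayed.
All of (b)'s requirements are met (the jarred condiments are home-kitchen produced; the number of selling days per month is 14, below the 15 limit). However, paragraphs (f)–(k) must be considered: (f) operates against (b): a current Standing Notice is held. (g) would limit (f) — the jarred condiments contain meat — but (h) sets (g) aside: (h) is engaged — a current Schedule 4 Certificate is held. (i) operates (a current General Waiver is held), but yields to (j): (j) applies — a current Provisional Approval is held. (k) is inapplicable (the reference index is 202, short of 218), so (j) stands. So (b) is unavailable.
Exception (c) fails — the qualifying period is 235 days, short of 250 days.
Exception (d) fails — the Cottage Food Declaration was withdrawn.
None of the exceptions is available; § 54 applies in full.

Yes — Nadia must hold a vendor licence.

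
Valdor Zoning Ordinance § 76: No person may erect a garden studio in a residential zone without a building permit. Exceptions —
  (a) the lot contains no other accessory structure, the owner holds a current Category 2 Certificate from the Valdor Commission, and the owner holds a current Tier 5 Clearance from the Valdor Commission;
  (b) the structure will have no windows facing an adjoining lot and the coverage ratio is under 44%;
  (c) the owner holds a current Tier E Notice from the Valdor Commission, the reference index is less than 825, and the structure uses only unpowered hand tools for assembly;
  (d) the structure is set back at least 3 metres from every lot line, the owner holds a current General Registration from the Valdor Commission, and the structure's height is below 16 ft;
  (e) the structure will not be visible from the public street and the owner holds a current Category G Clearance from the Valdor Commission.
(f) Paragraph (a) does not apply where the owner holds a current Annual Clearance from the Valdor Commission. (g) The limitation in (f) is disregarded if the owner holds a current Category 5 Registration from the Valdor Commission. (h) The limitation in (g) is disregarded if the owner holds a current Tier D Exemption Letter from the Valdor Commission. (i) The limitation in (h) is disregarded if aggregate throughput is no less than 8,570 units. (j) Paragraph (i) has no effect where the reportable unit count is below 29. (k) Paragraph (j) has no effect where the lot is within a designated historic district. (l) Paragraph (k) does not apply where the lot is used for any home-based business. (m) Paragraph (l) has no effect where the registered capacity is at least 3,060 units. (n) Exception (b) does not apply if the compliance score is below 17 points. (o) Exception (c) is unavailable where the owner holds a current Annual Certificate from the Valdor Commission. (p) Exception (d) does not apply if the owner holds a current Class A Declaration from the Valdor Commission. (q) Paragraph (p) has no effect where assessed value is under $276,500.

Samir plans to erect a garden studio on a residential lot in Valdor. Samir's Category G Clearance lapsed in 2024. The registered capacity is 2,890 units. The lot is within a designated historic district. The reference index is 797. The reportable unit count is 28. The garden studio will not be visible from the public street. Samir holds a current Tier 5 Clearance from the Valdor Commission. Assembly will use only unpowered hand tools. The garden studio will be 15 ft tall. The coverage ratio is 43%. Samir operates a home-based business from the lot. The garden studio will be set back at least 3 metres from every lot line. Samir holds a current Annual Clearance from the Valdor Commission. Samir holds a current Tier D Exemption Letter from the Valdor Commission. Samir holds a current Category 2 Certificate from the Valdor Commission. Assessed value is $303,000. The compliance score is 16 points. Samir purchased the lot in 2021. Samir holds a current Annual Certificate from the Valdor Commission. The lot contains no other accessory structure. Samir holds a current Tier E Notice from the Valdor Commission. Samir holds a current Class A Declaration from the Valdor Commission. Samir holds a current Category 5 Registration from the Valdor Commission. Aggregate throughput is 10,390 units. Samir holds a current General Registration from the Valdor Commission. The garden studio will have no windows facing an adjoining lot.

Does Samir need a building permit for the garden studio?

All of (a)'s requirements are met (the lot has no other accessory structure; a current Category 2 Certificate is held; a current Tier 5 Clearance is held). But: (f) operates — a current Annual Clearance is held. (g) operates (a current Category 5 Registration is held), but is displaced by (h): (h) is engaged — a current Tier D Exemption Letter is held. (i) would limit (h) — aggregate throughput is 10,390 units, meeting the 8,570 units threshold — but (j) sets (i) aside: (j) is triggered — the reportable unit count is 28, below the 29 limit. (k) would limit (j) — the lot is in a historic district — but (l) sets (k) aside: (l) operates against (k): a home-based business operates on the lot. (m) is inapplicable (the registered capacity is 2,890 units, short of 3,060 units), so (l) stands. (a) is therefore removed.
Exception (b) is satisfied on its face — no windows face an adjoining lot; the coverage ratio is 43%, under the 44% limit. But applying paragraph (n): (n) operates against (b): the compliance score is 16 points, below the 17 points limit. So (b) is unavailable.
Exception (c): a current Tier E Notice is held; the reference index is 797, less than the 825 limit; assembly uses only hand tools — every condition holds. Turning to paragraph (o): (o) operates against (c): a current Annual Certificate is held. So (c) is unavailable.
Exception (d)'s conditions are all satisfied: the setback is at least 3 m on every side; a current General Registration is held; the structure's height is 15 ft, below the 16 ft limit. Turning to paragraphs (p)–(q): (p) operates against (d): a current Class A Declaration is held. (q) is inapplicable (assessed value is $303,000, not under $276,500), so (p) stands. (d) is therefore removed.
Exception (e) does not apply: the Category G Clearance is not current.
No exception is made out. Samir falls within the general rule.

Yes — Samir must obtain a building permit.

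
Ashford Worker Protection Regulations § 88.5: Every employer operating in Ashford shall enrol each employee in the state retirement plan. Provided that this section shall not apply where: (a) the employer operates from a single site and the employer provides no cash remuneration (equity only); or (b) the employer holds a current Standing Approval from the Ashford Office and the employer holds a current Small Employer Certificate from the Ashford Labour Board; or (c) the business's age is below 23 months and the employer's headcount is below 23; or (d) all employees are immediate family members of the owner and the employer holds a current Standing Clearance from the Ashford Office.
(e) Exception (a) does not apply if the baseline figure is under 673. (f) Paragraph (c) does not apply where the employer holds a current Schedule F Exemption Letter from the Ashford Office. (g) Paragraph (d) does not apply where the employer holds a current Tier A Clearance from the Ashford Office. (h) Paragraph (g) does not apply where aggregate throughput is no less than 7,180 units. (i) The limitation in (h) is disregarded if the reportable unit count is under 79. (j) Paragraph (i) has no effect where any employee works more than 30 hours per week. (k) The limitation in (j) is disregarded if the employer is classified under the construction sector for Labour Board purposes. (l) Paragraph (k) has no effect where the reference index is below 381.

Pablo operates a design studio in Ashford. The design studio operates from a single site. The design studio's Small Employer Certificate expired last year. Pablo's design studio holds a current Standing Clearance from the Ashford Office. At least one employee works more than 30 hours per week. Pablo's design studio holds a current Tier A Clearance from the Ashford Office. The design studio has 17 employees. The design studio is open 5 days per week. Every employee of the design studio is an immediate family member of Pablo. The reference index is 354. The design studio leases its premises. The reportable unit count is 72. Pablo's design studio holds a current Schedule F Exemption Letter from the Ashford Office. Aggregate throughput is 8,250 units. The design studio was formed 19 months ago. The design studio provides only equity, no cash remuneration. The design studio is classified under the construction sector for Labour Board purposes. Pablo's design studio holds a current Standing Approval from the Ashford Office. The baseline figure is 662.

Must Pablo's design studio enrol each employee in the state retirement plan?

All of (a)'s requirements are met (the employer operates from a single site; remuneration is equity-only). However, paragraph (e) must be considered: (e) is triggered — the baseline figure is 662, under the 673 limit. Exception (a) does not apply.
Exception (b) does not apply: the Small Employer Certificate has expired.
Exception (c) is satisfied on its face — the business's age is 19 months, below the 23 months limit; the employer's headcount is 17, below the 23 limit. Turning to paragraph (f): (f) is engaged — a current Schedule F Exemption Letter is held. Exception (c) does not apply.
Exception (d) is satisfied on its face — every employee is an immediate family member; a current Standing Clearance is held. As to paragraphs (g)–(l): (g) applies (a current Tier A Clearance is held), but is displaced by (h): (h) applies — aggregate throughput is 8,250 units, meeting the 7,180 units threshold. (i) would limit (h) — the reportable unit count is 72, under the 79 limit — but (j) sets (i) aside: (j) operates against (i): at least one employee exceeds 30 hours/week. (k) would limit (j) — the design studio is classified under the construction sector — but (l) sets (k) aside: (l) operates against (k): the reference index is 354, below the 381 limit. Exception (d) stands.

No — exception (d) applies; Pablo's design studio is not required to enrol each employee in the state retirement plan.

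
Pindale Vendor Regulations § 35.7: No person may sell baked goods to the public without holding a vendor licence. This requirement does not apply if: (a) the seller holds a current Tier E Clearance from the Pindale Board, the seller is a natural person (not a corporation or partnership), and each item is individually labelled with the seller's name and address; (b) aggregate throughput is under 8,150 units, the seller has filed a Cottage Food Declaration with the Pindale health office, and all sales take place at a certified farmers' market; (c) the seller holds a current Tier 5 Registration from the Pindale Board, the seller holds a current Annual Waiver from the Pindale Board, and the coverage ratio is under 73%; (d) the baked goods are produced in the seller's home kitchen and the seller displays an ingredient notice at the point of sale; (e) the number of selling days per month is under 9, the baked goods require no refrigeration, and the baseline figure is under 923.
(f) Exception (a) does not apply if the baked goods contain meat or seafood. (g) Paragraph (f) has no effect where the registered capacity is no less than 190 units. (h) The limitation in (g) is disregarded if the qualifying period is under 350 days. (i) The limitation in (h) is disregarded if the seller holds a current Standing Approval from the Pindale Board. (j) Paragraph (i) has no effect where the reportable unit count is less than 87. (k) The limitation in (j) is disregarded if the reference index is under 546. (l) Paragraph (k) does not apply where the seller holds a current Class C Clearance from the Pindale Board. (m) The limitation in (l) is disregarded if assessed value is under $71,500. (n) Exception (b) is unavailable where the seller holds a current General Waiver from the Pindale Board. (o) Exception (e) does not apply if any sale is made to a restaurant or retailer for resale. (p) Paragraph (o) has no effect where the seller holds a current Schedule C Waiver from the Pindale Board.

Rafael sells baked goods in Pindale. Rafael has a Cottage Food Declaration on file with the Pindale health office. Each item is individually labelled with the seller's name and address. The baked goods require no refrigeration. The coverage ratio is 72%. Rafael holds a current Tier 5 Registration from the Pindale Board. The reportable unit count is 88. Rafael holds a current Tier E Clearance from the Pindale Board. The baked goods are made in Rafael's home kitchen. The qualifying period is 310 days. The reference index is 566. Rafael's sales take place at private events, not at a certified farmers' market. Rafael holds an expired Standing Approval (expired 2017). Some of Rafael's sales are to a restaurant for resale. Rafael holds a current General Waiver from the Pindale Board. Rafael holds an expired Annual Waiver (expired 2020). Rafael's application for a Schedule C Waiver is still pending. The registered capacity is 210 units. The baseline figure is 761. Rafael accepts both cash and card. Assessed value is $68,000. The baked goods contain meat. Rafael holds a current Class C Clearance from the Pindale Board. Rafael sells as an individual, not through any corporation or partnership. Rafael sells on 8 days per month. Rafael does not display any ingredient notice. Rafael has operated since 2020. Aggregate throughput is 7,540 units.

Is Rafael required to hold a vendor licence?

Yes — Rafael must hold a vendor licence.

Exception (a): a current Tier E Clearance is held; the seller is a natural person; items are individually labelled — every condition holds. However, paragraphs (f)–(m) must be considered: (f) operates against (a): the baked goods contain meat. (g) applies (the registered capacity is 210 units, meeting the 190 units threshold), but is displaced by (h): (h) operates against (g): the qualifying period is 310 days, under the 350 days limit. (i) is not engaged (there is no Standing Approval in force), so (h) stands. Exception (a) does not apply.
Exception (b) requires that all sales take place at a certified farmers' market; but sales are at private events, not a certified farmers' market, so (b) is unavailable.
Exception (c) does not apply: the Annual Waiver is not current.
Exception (d) fails — no ingredient notice is displayed.
Exception (e) is satisfied on its face — the number of selling days per month is 8, under the 9 limit; the baked goods are shelf-stable; the baseline figure is 761, under the 923 limit. Turning to paragraphs (o)–(p): (o) operates against (e): some sales are to a restaurant for resale. (p) is not triggered (there is no Schedule C Waiver in force), so (o) stands. So (e) is unavailable.
None of the exceptions is available; § 35.7 applies in full.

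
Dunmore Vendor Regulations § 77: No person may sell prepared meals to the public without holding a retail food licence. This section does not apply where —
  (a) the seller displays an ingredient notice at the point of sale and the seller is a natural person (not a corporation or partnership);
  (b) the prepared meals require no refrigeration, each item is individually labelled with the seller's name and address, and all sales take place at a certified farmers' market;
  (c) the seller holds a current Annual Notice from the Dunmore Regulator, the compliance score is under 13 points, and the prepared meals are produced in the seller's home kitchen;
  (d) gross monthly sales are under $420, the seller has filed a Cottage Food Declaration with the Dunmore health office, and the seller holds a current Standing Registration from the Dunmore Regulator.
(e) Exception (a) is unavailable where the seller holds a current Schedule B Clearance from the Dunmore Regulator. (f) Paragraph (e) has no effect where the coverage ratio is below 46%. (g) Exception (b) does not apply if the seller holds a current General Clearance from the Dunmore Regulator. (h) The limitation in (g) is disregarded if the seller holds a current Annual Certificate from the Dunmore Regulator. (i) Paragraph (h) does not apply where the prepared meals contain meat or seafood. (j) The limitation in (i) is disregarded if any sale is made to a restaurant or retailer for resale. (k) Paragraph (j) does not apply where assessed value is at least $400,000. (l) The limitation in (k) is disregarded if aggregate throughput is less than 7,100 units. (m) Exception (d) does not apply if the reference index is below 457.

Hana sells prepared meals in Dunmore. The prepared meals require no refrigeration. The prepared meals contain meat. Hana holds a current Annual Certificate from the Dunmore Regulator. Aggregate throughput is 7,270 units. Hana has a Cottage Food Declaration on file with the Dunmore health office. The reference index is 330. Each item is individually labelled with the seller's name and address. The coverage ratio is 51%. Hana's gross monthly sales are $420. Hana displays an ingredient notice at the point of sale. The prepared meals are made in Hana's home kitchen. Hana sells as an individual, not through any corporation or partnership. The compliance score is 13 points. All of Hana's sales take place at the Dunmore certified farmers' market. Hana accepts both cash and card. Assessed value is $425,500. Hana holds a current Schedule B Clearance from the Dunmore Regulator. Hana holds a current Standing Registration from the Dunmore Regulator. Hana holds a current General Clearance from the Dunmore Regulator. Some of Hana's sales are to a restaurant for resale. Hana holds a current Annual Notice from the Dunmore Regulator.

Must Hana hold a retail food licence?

Yes — Hana must hold a retail food licence.

Exception (a)'s conditions are all satisfied: an ingredient notice is displayed; the seller is a natural person. But applying paragraphs (e)–(f): (e) operates against (a): a current Schedule B Clearance is held. (f) is not triggered (the coverage ratio is 51%, not below 46%), so (e) stands. Exception (a) does not apply.
Exception (b) is satisfied on its face — the prepared meals are shelf-stable; items are individually labelled; all sales are at a certified farmers' market. However, paragraphs (g)–(l) must be considered: (g) operates against (b): a current General Clearance is held. (h) would limit (g) — a current Annual Certificate is held — but (i) sets (h) aside: (i) operates against (h): the prepared meals contain meat. (j) operates (some sales are to a restaurant for resale), but is set aside by (k): (k) operates against (j): assessed value is $425,500, meeting the $400,000 threshold. (l), which would lift (k), is inapplicable — aggregate throughput is 7,270 units, not less than 7,100 units. So (b) is unavailable.
Exception (c) fails — the compliance score is 13 points, not under 13 points.
Exception (d) requires that gross monthly sales are under $420; but gross monthly sales are $420, not under $420, so (d) is unavailable.
No exception is made out. Hana falls within the general rule.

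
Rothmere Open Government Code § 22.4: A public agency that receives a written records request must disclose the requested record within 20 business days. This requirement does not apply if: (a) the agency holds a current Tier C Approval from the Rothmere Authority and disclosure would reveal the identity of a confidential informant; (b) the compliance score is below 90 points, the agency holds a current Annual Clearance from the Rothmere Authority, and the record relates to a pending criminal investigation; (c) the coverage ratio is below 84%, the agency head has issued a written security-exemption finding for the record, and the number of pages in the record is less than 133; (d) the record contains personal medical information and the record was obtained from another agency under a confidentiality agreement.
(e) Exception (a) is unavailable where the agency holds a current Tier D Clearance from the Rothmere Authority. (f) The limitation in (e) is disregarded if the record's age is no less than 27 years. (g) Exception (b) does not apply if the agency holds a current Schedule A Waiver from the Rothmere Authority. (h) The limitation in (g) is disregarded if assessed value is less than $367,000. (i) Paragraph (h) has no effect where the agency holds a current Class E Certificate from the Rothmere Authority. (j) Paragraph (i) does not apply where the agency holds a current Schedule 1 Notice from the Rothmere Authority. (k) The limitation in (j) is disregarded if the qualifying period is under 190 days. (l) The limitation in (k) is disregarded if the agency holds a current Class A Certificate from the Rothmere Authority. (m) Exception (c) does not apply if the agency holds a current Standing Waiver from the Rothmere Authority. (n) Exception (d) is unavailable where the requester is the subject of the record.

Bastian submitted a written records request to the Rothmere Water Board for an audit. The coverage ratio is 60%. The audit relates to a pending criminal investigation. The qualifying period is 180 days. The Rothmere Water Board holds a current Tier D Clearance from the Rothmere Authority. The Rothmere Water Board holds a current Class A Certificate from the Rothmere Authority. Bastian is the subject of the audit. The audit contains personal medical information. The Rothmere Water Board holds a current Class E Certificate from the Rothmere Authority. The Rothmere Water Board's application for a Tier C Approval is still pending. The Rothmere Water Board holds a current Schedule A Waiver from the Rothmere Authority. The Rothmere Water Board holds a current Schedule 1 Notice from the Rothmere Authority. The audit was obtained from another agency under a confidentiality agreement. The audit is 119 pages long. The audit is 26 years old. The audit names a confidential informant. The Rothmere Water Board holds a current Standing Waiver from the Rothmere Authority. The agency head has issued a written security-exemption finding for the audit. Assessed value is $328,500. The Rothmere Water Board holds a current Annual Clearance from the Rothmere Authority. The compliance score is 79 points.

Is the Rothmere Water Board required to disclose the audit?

No — exception (b) applies; the Rothmere Water Board is not required to disclose the audit.

Exception (a) does not apply: no current Tier C Approval is held.
Exception (b)'s conditions are all satisfied: the compliance score is 79 points, below the 90 points limit; a current Annual Clearance is held; the audit relates to a pending investigation. Under paragraphs (g)–(l): (g) operates (a current Schedule A Waiver is held), but is set aside by (h): (h) is triggered — assessed value is $328,500, less than the $367,000 limit. (i) applies (a current Class E Certificate is held), but is set aside by (j): (j) operates against (i): a current Schedule 1 Notice is held. (k) operates (the qualifying period is 180 days, under the 190 days limit), but is set aside by (l): (l) applies — a current Class A Certificate is held. So (b) applies.
Exception (c): the coverage ratio is 60%, below the 84% limit; a written security-exemption finding has been issued; the number of pages in the record is 119, less than the 133 limit — every condition holds. But applying paragraph (m): (m) operates against (c): a current Standing Waiver is held. Exception (c) does not apply.
Exception (d): the audit contains personal medical information; the audit was obtained under a confidentiality agreement — every condition holds. Turning to paragraph (n): (n) is triggered — Bastian is the subject of the audit. Exception (d) does not apply.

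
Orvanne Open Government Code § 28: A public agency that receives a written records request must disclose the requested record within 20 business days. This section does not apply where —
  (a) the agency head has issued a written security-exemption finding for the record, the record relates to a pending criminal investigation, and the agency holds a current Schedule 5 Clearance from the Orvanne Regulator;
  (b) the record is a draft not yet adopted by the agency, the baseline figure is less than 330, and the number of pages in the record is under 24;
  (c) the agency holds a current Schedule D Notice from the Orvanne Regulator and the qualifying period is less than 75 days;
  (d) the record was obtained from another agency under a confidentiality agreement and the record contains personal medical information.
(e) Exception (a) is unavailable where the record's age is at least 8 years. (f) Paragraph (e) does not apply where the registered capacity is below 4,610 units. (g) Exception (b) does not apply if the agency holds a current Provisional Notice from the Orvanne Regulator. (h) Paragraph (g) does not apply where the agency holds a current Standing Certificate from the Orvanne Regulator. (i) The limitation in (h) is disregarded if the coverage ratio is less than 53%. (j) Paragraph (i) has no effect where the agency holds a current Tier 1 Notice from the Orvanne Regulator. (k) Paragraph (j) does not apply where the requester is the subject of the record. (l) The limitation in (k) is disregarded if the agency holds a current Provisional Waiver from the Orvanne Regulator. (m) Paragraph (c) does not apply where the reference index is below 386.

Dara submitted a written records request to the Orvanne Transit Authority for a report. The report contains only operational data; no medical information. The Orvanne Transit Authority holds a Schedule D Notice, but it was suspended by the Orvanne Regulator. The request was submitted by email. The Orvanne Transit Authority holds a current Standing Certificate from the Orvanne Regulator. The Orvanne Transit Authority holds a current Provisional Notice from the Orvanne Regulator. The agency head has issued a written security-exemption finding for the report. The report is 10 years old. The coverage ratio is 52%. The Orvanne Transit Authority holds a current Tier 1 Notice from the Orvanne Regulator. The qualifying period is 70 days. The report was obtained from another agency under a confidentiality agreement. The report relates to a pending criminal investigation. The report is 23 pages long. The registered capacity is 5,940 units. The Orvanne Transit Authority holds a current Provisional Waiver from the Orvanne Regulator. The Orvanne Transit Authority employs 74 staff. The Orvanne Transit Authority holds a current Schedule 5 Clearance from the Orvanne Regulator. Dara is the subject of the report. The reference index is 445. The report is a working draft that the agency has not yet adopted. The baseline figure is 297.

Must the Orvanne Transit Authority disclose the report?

Exception (a)'s conditions are all satisfied: a written security-exemption finding has been issued; the report relates to a pending investigation; a current Schedule 5 Clearance is held. Turning to paragraphs (e)–(f): (e) operates — the record's age is 10 years, meeting the 8 years threshold. (f) is not engaged (the registered capacity is 5,940 units, not below 4,610 units), so (e) stands. (a) is therefore removed.
Exception (b): the report is an unadopted draft; the baseline figure is 297, less than the 330 limit; the number of pages in the record is 23, under the 24 limit — every condition holds. Applying paragraphs (g)–(l): (g) would limit (b) — a current Provisional Notice is held — but (h) sets (g) aside: (h) operates against (g): a current Standing Certificate is held. (i) operates (the coverage ratio is 52%, less than the 53% limit), but is set aside by (j): (j) operates against (i): a current Tier 1 Notice is held. (k) would limit (j) — Dara is the subject of the report — but (l) sets (k) aside: (l) is engaged — a current Provisional Waiver is held. So (b) applies.
Exception (c) requires that the agency holds a current Schedule D Notice from the Orvanne Regulator; but the Schedule D Notice is not current, so (c) is unavailable.
Exception (d) fails — the report contains only operational data.

No — exception (b) applies; the Orvanne Transit Authority is not required to disclose the report.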